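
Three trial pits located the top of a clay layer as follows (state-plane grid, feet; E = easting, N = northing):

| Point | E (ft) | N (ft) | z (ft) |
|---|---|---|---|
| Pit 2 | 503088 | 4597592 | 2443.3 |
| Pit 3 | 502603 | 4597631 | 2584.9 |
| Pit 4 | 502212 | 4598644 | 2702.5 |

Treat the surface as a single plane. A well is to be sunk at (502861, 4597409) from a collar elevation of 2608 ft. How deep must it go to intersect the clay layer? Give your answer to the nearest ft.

Let the plane be z = a·E + b·N + c.
Pit 3−Pit 2: −485a + 39b = 141.6;  Pit 4−Pit 2: −876a + 1052b = 259.2.
Solving gives a = −0.29167661, b = 0.00350883.
Then c = 2443.3 − a·503088 − b·4597592 = 133050.13.
At (502861, 4597409): z_contact = −146672.8 + 16131.5 + 133050.13 = 2508.9 ft.
Depth below ground = 2608 − 2508.9 = 99 ft.

99 ft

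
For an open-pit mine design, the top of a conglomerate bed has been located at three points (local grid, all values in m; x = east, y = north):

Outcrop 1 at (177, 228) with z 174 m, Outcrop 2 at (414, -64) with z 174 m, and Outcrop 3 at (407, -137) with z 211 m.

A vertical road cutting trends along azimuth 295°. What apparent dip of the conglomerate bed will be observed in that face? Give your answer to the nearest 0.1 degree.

Two edge vectors: Outcrop 1→Outcrop 2 = (237, -292, 0), Outcrop 1→Outcrop 3 = (230, -365, 37).
Normal n = (Outcrop 1→Outcrop 2) × (Outcrop 1→Outcrop 3) = (-10804, -8769, -19345).
So ∂z/∂x = −n_x/n_z = −0.55849 and ∂z/∂y = −n_y/n_z = −0.45330.
Unit vector along 295° is (sin 295°, cos 295°) = (-0.9063, 0.4226).
Slope in that direction = a·(-0.9063) + b·(0.4226) = 0.31459.
Apparent dip = arctan|0.31459| = 17.5° (true dip is 35.7°, so apparent ≤ true as expected).

17.5°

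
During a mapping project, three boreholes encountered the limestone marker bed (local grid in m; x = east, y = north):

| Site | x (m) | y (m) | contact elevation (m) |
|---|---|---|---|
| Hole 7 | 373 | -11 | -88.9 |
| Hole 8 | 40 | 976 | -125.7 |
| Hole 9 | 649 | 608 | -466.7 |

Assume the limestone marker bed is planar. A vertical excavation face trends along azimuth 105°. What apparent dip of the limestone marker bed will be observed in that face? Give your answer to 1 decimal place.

32.3°

Let the plane be z = a·x + b·y + c.
Hole 8−Hole 7: −333a + 987b = −36.8;  Hole 9−Hole 7: 276a + 619b = −377.8.
Solving gives a = −0.73162, b = −0.28412.
Unit vector along 105° is (sin 105°, cos 105°) = (0.9659, -0.2588).
Slope in that direction = a·(0.9659) + b·(-0.2588) = −0.63316.
Apparent dip = arctan|0.63316| = 32.3° (true dip is 38.1°, so apparent ≤ true as expected).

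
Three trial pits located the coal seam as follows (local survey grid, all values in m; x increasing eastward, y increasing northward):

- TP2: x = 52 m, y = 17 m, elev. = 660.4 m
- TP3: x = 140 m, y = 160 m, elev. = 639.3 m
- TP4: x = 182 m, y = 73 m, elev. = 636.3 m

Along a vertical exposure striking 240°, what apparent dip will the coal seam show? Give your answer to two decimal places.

Two edge vectors: TP2→TP3 = (88, 143, -21.1), TP2→TP4 = (130, 56, -24.1).
Normal n = (TP2→TP3) × (TP2→TP4) = (-2264.7, -622.2, -13662).
So ∂z/∂x = −n_x/n_z = −0.16577 and ∂z/∂y = −n_y/n_z = −0.04554.
Unit vector along 240° is (sin 240°, cos 240°) = (-0.8660, -0.5000).
Slope in that direction = a·(-0.8660) + b·(-0.5000) = 0.16633.
Apparent dip = arctan|0.16633| = 9.44° (true dip is 9.8°, so apparent ≤ true as expected).

9.44°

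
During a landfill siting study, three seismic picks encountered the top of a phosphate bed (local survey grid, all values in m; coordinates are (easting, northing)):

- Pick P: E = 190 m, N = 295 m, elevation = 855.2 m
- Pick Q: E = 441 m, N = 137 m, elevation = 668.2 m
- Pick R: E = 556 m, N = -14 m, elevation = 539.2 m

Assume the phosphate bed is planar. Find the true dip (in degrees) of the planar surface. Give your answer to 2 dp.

Two edge vectors: Pick P→Pick Q = (251, -158, -187), Pick P→Pick R = (366, -309, -316).
Normal n = (Pick P→Pick Q) × (Pick P→Pick R) = (-7855, 10874, -19731).
So ∂z/∂E = −n_x/n_z = −0.39810 and ∂z/∂N = −n_y/n_z = 0.55111.
Gradient magnitude |∇z| = √(a² + b²) = √(0.15849 + 0.30372) = 0.67986.
True dip = arctan(0.67986) = 34.21°, dipping toward SE (azimuth ≈ 144°).

34.21°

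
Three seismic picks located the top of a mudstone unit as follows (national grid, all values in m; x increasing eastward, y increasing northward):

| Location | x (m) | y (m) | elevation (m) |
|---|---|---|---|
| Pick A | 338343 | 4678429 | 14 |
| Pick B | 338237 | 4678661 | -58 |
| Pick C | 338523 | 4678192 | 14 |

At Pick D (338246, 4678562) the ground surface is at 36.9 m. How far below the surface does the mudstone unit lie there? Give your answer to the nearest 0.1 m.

Two edge vectors: Pick A→Pick B = (-106, 232, -72), Pick A→Pick C = (180, -237, 0).
Normal n = (Pick A→Pick B) × (Pick A→Pick C) = (-17064, -12960, -16638).
So ∂z/∂x = −n_x/n_z = −1.025604039 and ∂z/∂y = −n_y/n_z = −0.778939776.
Intercept c from Pick A: 14 + 347005.95 + 3644214.44 = 3991234.39.
At (338246, 4678562): z_contact = −346906.46 − 3644318.04 + 3991234.39 = 9.88 m.
Depth below ground = 36.9 − 9.88 = 27.0 m.

27.0 m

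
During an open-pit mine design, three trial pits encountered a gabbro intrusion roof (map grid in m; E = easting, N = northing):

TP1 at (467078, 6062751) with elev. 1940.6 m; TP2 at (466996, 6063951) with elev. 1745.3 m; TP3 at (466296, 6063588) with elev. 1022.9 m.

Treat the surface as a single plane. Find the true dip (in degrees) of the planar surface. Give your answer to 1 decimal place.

Let the plane be z = a·E + b·N + c.
TP2−TP1: −82a + 1200b = −195.3;  TP3−TP1: −782a + 837b = −917.7.
Solving gives a = 1.07819, b = −0.08907.
Gradient magnitude |∇z| = √(a² + b²) = √(1.16250 + 0.00793) = 1.08186.
True dip = arctan(1.08186) = 47.3°, dipping toward W (azimuth ≈ 275°).

47.3°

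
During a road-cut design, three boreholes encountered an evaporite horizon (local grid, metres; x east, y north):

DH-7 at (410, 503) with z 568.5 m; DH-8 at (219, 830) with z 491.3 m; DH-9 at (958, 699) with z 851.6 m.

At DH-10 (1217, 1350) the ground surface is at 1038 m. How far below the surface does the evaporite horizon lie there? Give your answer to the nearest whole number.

22 m

Let the plane be z = a·x + b·y + c.
DH-8−DH-7: −191a + 327b = −77.2;  DH-9−DH-7: 548a + 196b = 283.1.
Solving gives a = 0.49718, b = 0.05432.
Then c = 568.5 − a·410 − b·503 = 337.34.
At (1217, 1350): z_contact = 605.1 + 73.3 + 337.34 = 1015.7 m.
Depth below ground = 1038 − 1015.7 = 22 m.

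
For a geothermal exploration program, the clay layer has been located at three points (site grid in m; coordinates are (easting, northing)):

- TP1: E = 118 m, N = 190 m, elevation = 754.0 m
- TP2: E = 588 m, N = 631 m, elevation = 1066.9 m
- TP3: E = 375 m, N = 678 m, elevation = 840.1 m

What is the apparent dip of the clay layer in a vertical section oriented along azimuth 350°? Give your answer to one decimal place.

27.1°

Two edge vectors: TP1→TP2 = (470, 441, 312.9), TP1→TP3 = (257, 488, 86.1).
Normal n = (TP1→TP2) × (TP1→TP3) = (-114725.1, 39948.3, 116023).
So ∂z/∂E = −n_x/n_z = 0.98881 and ∂z/∂N = −n_y/n_z = −0.34431.
Unit vector along 350° is (sin 350°, cos 350°) = (-0.1736, 0.9848).
Slope in that direction = a·(-0.1736) + b·(0.9848) = −0.51079.
Apparent dip = arctan|0.51079| = 27.1° (true dip is 46.3°, so apparent ≤ true as expected).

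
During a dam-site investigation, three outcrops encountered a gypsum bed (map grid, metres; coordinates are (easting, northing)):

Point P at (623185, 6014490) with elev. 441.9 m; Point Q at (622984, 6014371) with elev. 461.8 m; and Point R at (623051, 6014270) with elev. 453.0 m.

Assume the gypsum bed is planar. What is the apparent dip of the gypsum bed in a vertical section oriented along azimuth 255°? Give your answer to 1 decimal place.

5.7°

Let the plane be z = a·E + b·N + c.
Point Q−Point P: −201a − 119b = 19.9;  Point R−Point P: −134a − 220b = 11.1.
Solving gives a = −0.10812, b = 0.01540.
Unit vector along 255° is (sin 255°, cos 255°) = (-0.9659, -0.2588).
Slope in that direction = a·(-0.9659) + b·(-0.2588) = 0.10045.
Apparent dip = arctan|0.10045| = 5.7° (true dip is 6.2°, so apparent ≤ true as expected).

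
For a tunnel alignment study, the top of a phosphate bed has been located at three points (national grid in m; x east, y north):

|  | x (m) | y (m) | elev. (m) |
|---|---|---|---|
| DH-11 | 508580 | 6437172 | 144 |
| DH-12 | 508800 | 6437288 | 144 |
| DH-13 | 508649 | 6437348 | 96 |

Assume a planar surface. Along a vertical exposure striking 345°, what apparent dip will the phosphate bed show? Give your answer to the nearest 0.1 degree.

Two edge vectors: DH-11→DH-12 = (220, 116, 0), DH-11→DH-13 = (69, 176, -48).
Normal n = (DH-11→DH-12) × (DH-11→DH-13) = (-5568, 10560, 30716).
So ∂z/∂x = −n_x/n_z = 0.18127 and ∂z/∂y = −n_y/n_z = −0.34379.
Unit vector along 345° is (sin 345°, cos 345°) = (-0.2588, 0.9659).
Slope in that direction = a·(-0.2588) + b·(0.9659) = −0.37900.
Apparent dip = arctan|0.37900| = 20.8° (true dip is 21.2°, so apparent ≤ true as expected).

20.8°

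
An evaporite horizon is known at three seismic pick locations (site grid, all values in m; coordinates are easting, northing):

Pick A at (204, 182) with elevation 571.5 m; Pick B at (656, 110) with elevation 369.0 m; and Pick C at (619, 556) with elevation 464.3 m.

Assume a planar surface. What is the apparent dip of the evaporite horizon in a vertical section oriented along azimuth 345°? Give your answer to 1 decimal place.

Let the plane be z = a·easting + b·northing + c.
Pick B−Pick A: 452a − 72b = −202.5;  Pick C−Pick A: 415a + 374b = −107.2.
Solving gives a = −0.41952, b = 0.17887.
Unit vector along 345° is (sin 345°, cos 345°) = (-0.2588, 0.9659).
Slope in that direction = a·(-0.2588) + b·(0.9659) = 0.28136.
Apparent dip = arctan|0.28136| = 15.7° (true dip is 24.5°, so apparent ≤ true as expected).

15.7°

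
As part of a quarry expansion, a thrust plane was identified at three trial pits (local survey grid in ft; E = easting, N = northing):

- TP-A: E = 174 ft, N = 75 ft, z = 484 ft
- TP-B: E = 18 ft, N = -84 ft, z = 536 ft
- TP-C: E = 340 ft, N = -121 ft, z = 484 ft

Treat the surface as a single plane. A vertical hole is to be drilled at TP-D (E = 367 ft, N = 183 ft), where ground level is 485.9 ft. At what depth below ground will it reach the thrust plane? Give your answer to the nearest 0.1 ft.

52.8 ft

Let the plane be z = a·E + b·N + c.
TP-B−TP-A: −156a − 159b = 52;  TP-C−TP-A: 166a − 196b = 0.
Solving gives a = −0.17890, b = −0.15152.
Then c = 484 − a·174 − b·75 = 526.49.
At (367, 183): z_contact = −65.66 − 27.73 + 526.49 = 433.11 ft.
Depth below ground = 485.9 − 433.11 = 52.8 ft.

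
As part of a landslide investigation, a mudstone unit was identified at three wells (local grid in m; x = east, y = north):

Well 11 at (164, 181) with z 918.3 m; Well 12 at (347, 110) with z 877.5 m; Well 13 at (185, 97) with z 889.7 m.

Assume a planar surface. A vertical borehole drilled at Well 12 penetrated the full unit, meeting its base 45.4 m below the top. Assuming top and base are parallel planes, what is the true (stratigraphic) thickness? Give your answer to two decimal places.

Two edge vectors: Well 11→Well 12 = (183, -71, -40.8), Well 11→Well 13 = (21, -84, -28.6).
Normal n = (Well 11→Well 12) × (Well 11→Well 13) = (-1396.6, 4377, -13881).
So ∂z/∂x = −n_x/n_z = −0.10061 and ∂z/∂y = −n_y/n_z = 0.31532.
|∇z| = √(a²+b²) = 0.33099, so dip δ = arctan(0.33099) = 18.31°.
True thickness = vertical thickness × cos δ = 45.4 × cos 18.31° = 43.10 m.

43.10 m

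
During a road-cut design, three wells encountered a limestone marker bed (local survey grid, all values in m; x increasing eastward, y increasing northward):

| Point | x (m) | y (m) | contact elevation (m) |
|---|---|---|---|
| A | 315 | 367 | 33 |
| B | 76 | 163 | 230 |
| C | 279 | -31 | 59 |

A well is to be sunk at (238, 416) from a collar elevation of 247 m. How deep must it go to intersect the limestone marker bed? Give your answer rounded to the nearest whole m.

149 m

Two edge vectors: A→B = (-239, -204, 197), A→C = (-36, -398, 26).
Normal n = (A→B) × (A→C) = (73102, -878, 87778).
So ∂z/∂x = −n_x/n_z = −0.83281 and ∂z/∂y = −n_y/n_z = 0.01000.
Intercept c from A: 33 + 262.33 − 3.67 = 291.66.
At (238, 416): z_contact = −198.2 + 4.2 + 291.66 = 97.6 m.
Depth below ground = 247 − 97.6 = 149 m.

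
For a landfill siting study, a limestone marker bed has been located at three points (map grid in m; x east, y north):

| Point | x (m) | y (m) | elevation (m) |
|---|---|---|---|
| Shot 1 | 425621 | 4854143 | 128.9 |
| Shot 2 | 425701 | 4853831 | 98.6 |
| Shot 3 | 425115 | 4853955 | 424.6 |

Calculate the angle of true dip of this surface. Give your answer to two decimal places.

29.62°

Two edge vectors: Shot 1→Shot 2 = (80, -312, -30.3), Shot 1→Shot 3 = (-506, -188, 295.7).
Normal n = (Shot 1→Shot 2) × (Shot 1→Shot 3) = (-97954.8, -8324.2, -172912).
So ∂z/∂x = −n_x/n_z = −0.56650 and ∂z/∂y = −n_y/n_z = −0.04814.
Gradient magnitude |∇z| = √(a² + b²) = √(0.32092 + 0.00232) = 0.56854.
True dip = arctan(0.56854) = 29.62°, dipping toward E (azimuth ≈ 085°).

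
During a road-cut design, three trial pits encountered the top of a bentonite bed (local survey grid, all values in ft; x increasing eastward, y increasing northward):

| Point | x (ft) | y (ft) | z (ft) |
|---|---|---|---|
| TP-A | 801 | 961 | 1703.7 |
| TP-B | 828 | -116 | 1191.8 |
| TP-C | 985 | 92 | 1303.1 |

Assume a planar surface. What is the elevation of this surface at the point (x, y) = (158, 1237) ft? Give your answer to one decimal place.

1786.1 ft

Two edge vectors: TP-A→TP-B = (27, -1077, -511.9), TP-A→TP-C = (184, -869, -400.6).
Normal n = (TP-A→TP-B) × (TP-A→TP-C) = (-13394.9, -83373.4, 174705).
So ∂z/∂x = −n_x/n_z = 0.076672 and ∂z/∂y = −n_y/n_z = 0.477224.
Intercept c from TP-A: 1703.7 − 61.41 − 458.61 = 1183.67.
At (158, 1237): z = 12.1 + 590.3 + 1183.67 = 1786.1 ft.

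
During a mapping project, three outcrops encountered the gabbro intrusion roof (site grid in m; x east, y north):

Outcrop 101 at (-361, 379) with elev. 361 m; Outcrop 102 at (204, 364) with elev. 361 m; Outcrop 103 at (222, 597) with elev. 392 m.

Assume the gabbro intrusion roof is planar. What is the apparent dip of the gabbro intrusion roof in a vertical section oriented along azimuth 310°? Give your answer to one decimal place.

4.7°

Let the plane be z = a·x + b·y + c.
Outcrop 102−Outcrop 101: 565a − 15b = 0;  Outcrop 103−Outcrop 101: 583a + 218b = 31.
Solving gives a = 0.00352, b = 0.13277.
Unit vector along 310° is (sin 310°, cos 310°) = (-0.7660, 0.6428).
Slope in that direction = a·(-0.7660) + b·(0.6428) = 0.08265.
Apparent dip = arctan|0.08265| = 4.7° (true dip is 7.6°, so apparent ≤ true as expected).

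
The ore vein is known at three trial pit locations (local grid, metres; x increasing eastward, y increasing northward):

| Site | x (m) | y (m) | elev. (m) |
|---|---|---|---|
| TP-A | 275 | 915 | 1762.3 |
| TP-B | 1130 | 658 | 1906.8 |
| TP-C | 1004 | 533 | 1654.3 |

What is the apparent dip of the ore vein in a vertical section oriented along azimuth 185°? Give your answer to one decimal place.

55.7°

Let the plane be z = a·x + b·y + c.
TP-B−TP-A: 855a − 257b = 144.5;  TP-C−TP-A: 729a − 382b = −108.
Solving gives a = 0.59570, b = 1.41954.
Unit vector along 185° is (sin 185°, cos 185°) = (-0.0872, -0.9962).
Slope in that direction = a·(-0.0872) + b·(-0.9962) = −1.46605.
Apparent dip = arctan|1.46605| = 55.7° (true dip is 57.0°, so apparent ≤ true as expected).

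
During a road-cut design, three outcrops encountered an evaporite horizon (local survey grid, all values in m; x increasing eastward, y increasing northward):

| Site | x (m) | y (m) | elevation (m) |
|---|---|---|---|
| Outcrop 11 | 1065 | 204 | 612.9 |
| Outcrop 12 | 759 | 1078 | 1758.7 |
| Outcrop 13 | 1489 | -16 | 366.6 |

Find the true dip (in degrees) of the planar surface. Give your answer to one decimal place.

53.7°

Two edge vectors: Outcrop 11→Outcrop 12 = (-306, 874, 1145.8), Outcrop 11→Outcrop 13 = (424, -220, -246.3).
Normal n = (Outcrop 11→Outcrop 12) × (Outcrop 11→Outcrop 13) = (36809.8, 410451.4, -303256).
So ∂z/∂x = −n_x/n_z = 0.12138 and ∂z/∂y = −n_y/n_z = 1.35348.
Gradient magnitude |∇z| = √(a² + b²) = √(0.01473 + 1.83191) = 1.35891.
True dip = arctan(1.35891) = 53.7°, dipping toward S (azimuth ≈ 185°).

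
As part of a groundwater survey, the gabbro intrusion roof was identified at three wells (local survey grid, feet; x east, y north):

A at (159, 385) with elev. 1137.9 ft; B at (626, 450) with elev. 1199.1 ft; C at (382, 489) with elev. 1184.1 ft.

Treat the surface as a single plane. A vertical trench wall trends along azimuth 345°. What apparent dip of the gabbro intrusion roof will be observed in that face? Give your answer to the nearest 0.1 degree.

Two edge vectors: A→B = (467, 65, 61.2), A→C = (223, 104, 46.2).
Normal n = (A→B) × (A→C) = (-3361.8, -7927.8, 34073).
So ∂z/∂x = −n_x/n_z = 0.09866 and ∂z/∂y = −n_y/n_z = 0.23267.
Unit vector along 345° is (sin 345°, cos 345°) = (-0.2588, 0.9659).
Slope in that direction = a·(-0.2588) + b·(0.9659) = 0.19921.
Apparent dip = arctan|0.19921| = 11.3° (true dip is 14.2°, so apparent ≤ true as expected).

11.3°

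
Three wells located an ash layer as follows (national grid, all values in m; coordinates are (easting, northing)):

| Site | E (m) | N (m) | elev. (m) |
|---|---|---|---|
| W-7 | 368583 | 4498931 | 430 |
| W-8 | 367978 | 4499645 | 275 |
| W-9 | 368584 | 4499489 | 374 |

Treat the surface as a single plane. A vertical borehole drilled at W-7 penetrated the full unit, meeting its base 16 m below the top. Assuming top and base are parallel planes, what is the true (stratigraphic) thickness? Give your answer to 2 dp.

15.77 m

Let the plane be z = a·E + b·N + c.
W-8−W-7: −605a + 714b = −155;  W-9−W-7: 1a + 558b = −56.
Solving gives a = 0.13747, b = −0.10060.
|∇z| = √(a²+b²) = 0.17035, so dip δ = arctan(0.17035) = 9.67°.
True thickness = vertical thickness × cos δ = 16 × cos 9.67° = 15.77 m.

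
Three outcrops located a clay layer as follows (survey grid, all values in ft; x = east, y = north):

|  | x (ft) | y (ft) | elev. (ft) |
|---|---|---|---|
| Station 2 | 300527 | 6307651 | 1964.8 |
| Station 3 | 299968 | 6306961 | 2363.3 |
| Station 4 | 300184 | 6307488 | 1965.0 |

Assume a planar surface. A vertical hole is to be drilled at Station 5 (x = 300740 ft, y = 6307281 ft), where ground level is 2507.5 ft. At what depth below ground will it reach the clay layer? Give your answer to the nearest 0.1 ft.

Let the plane be z = a·x + b·y + c.
Station 3−Station 2: −559a − 690b = 398.5;  Station 4−Station 2: −343a − 163b = 0.2.
Solving gives a = 0.445318887, b = −0.938309070.
Then c = 1964.8 − a·300527 − b·6307651 = 5786660.59.
At (300740, 6307281): z_contact = 133925.20 − 5918178.97 + 5786660.59 = 2406.83 ft.
Depth below ground = 2507.5 − 2406.83 = 100.7 ft.

100.7 ft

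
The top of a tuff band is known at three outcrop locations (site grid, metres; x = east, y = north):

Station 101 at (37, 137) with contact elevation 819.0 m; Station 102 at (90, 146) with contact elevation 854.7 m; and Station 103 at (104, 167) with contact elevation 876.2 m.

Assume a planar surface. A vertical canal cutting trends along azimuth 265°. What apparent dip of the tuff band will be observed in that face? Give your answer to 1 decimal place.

Two edge vectors: Station 101→Station 102 = (53, 9, 35.7), Station 101→Station 103 = (67, 30, 57.2).
Normal n = (Station 101→Station 102) × (Station 101→Station 103) = (-556.2, -639.7, 987).
So ∂z/∂x = −n_x/n_z = 0.56353 and ∂z/∂y = −n_y/n_z = 0.64813.
Unit vector along 265° is (sin 265°, cos 265°) = (-0.9962, -0.0872).
Slope in that direction = a·(-0.9962) + b·(-0.0872) = −0.61787.
Apparent dip = arctan|0.61787| = 31.7° (true dip is 40.7°, so apparent ≤ true as expected).

31.7°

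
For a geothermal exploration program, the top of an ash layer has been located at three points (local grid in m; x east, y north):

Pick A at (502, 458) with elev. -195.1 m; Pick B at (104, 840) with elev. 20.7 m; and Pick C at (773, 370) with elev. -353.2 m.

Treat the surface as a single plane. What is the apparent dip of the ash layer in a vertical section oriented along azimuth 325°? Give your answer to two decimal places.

Two edge vectors: Pick A→Pick B = (-398, 382, 215.8), Pick A→Pick C = (271, -88, -158.1).
Normal n = (Pick A→Pick B) × (Pick A→Pick C) = (-41403.8, -4442, -68498).
So ∂z/∂x = −n_x/n_z = −0.60445 and ∂z/∂y = −n_y/n_z = −0.06485.
Unit vector along 325° is (sin 325°, cos 325°) = (-0.5736, 0.8192).
Slope in that direction = a·(-0.5736) + b·(0.8192) = 0.29358.
Apparent dip = arctan|0.29358| = 16.36° (true dip is 31.3°, so apparent ≤ true as expected).

16.36°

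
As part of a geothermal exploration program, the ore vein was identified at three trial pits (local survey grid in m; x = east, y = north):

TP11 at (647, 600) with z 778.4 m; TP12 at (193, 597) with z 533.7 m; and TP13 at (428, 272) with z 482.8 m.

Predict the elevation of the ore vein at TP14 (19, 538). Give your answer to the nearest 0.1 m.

408.5 m

Two edge vectors: TP11→TP12 = (-454, -3, -244.7), TP11→TP13 = (-219, -328, -295.6).
Normal n = (TP11→TP12) × (TP11→TP13) = (-79374.8, -80613.1, 148255).
So ∂z/∂x = −n_x/n_z = 0.53539 and ∂z/∂y = −n_y/n_z = 0.54375.
Intercept c from TP11: 778.4 − 346.40 − 326.25 = 105.75.
At (19, 538): z = 10.2 + 292.5 + 105.75 = 408.5 m.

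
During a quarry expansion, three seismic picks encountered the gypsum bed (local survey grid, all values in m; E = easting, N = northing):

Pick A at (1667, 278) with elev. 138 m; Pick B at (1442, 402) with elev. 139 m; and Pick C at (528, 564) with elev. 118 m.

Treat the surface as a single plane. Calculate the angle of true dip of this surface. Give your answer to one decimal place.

Let the plane be z = a·E + b·N + c.
Pick B−Pick A: −225a + 124b = 1;  Pick C−Pick A: −1139a + 286b = −20.
Solving gives a = 0.03598, b = 0.07334.
Gradient magnitude |∇z| = √(a² + b²) = √(0.00129 + 0.00538) = 0.08169.
True dip = arctan(0.08169) = 4.7°, dipping toward SSW (azimuth ≈ 206°).

4.7°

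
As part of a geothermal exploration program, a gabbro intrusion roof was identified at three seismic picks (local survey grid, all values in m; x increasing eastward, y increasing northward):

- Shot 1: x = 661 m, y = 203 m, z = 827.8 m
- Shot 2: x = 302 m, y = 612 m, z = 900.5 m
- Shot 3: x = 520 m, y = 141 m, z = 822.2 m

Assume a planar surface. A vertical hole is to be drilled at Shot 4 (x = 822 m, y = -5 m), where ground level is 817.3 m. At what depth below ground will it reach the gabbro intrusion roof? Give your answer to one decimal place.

Let the plane be z = a·x + b·y + c.
Shot 2−Shot 1: −359a + 409b = 72.7;  Shot 3−Shot 1: −141a − 62b = −5.6.
Solving gives a = −0.02774, b = 0.15340.
Then c = 827.8 − a·661 − b·203 = 814.99.
At (822, -5): z_contact = −22.80 − 0.77 + 814.99 = 791.43 m.
Depth below ground = 817.3 − 791.43 = 25.9 m.

25.9 m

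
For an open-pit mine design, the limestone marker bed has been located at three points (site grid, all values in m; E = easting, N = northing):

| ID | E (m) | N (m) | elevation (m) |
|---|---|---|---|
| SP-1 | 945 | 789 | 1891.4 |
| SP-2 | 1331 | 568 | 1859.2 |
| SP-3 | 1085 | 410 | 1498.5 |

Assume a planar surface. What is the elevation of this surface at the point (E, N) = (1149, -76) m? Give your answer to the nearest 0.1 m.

919.9 m

Let the plane be z = a·E + b·N + c.
SP-2−SP-1: 386a − 221b = −32.2;  SP-3−SP-1: 140a − 379b = −392.9.
Solving gives a = 0.646940, b = 1.275651.
Then c = 1891.4 − a·945 − b·789 = 273.55.
At (1149, -76): z = 743.3 − 96.9 + 273.55 = 919.9 m.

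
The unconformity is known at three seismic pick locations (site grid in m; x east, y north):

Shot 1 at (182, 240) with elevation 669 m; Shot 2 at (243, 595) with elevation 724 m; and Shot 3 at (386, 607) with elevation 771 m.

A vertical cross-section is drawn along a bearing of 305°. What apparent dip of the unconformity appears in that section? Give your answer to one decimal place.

Let the plane be z = a·x + b·y + c.
Shot 2−Shot 1: 61a + 355b = 55;  Shot 3−Shot 1: 204a + 367b = 102.
Solving gives a = 0.32029, b = 0.09989.
Unit vector along 305° is (sin 305°, cos 305°) = (-0.8192, 0.5736).
Slope in that direction = a·(-0.8192) + b·(0.5736) = −0.20507.
Apparent dip = arctan|0.20507| = 11.6° (true dip is 18.5°, so apparent ≤ true as expected).

11.6°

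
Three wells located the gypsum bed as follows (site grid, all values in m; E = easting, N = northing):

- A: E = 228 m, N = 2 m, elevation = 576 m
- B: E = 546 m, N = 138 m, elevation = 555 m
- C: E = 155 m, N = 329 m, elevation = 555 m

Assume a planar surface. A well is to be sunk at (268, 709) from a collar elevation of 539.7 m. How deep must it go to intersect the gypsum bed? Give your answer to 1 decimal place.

Two edge vectors: A→B = (318, 136, -21), A→C = (-73, 327, -21).
Normal n = (A→B) × (A→C) = (4011, 8211, 113914).
So ∂z/∂E = −n_x/n_z = −0.03521 and ∂z/∂N = −n_y/n_z = −0.07208.
Intercept c from A: 576 + 8.03 + 0.14 = 584.17.
At (268, 709): z_contact = −9.44 − 51.11 + 584.17 = 523.63 m.
Depth below ground = 539.7 − 523.63 = 16.1 m.

16.1 m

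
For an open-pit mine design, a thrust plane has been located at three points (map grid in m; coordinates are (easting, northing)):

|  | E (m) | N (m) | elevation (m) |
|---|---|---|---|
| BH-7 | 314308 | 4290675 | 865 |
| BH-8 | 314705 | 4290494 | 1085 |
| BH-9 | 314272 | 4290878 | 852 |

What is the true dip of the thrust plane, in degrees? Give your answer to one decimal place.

29.8°

Two edge vectors: BH-7→BH-8 = (397, -181, 220), BH-7→BH-9 = (-36, 203, -13).
Normal n = (BH-7→BH-8) × (BH-7→BH-9) = (-42307, -2759, 74075).
So ∂z/∂E = −n_x/n_z = 0.57114 and ∂z/∂N = −n_y/n_z = 0.03725.
Gradient magnitude |∇z| = √(a² + b²) = √(0.32620 + 0.00139) = 0.57235.
True dip = arctan(0.57235) = 29.8°, dipping toward W (azimuth ≈ 266°).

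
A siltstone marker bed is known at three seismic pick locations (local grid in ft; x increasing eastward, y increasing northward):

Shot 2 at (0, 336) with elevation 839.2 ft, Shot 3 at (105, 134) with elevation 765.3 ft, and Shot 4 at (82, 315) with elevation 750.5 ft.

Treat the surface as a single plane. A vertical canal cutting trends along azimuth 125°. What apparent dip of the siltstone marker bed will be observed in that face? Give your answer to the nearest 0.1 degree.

Let the plane be z = a·x + b·y + c.
Shot 3−Shot 2: 105a − 202b = −73.9;  Shot 4−Shot 2: 82a − 21b = −88.7.
Solving gives a = −1.13974, b = −0.22660.
Unit vector along 125° is (sin 125°, cos 125°) = (0.8192, -0.5736).
Slope in that direction = a·(0.8192) + b·(-0.5736) = −0.80365.
Apparent dip = arctan|0.80365| = 38.8° (true dip is 49.3°, so apparent ≤ true as expected).

38.8°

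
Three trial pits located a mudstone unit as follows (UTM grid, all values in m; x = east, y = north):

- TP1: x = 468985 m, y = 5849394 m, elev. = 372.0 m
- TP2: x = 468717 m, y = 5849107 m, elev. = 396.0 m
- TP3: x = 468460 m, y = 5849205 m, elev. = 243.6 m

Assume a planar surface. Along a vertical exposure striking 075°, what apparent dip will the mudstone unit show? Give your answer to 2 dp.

Let the plane be z = a·x + b·y + c.
TP2−TP1: −268a − 287b = 24;  TP3−TP1: −525a − 189b = −128.4.
Solving gives a = 0.41377, b = −0.47000.
Unit vector along 075° is (sin 75°, cos 75°) = (0.9659, 0.2588).
Slope in that direction = a·(0.9659) + b·(0.2588) = 0.27803.
Apparent dip = arctan|0.27803| = 15.54° (true dip is 32.1°, so apparent ≤ true as expected).

15.54°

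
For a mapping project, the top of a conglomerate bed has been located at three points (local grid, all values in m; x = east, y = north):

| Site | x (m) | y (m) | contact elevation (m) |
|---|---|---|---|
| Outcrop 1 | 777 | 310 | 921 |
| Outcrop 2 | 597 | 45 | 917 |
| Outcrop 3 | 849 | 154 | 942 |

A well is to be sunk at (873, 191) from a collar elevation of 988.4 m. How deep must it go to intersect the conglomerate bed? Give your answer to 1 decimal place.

46.0 m

Two edge vectors: Outcrop 1→Outcrop 2 = (-180, -265, -4), Outcrop 1→Outcrop 3 = (72, -156, 21).
Normal n = (Outcrop 1→Outcrop 2) × (Outcrop 1→Outcrop 3) = (-6189, 3492, 47160).
So ∂z/∂x = −n_x/n_z = 0.13123 and ∂z/∂y = −n_y/n_z = −0.07405.
Intercept c from Outcrop 1: 921 − 101.97 + 22.95 = 841.99.
At (873, 191): z_contact = 114.57 − 14.14 + 841.99 = 942.41 m.
Depth below ground = 988.4 − 942.41 = 46.0 m.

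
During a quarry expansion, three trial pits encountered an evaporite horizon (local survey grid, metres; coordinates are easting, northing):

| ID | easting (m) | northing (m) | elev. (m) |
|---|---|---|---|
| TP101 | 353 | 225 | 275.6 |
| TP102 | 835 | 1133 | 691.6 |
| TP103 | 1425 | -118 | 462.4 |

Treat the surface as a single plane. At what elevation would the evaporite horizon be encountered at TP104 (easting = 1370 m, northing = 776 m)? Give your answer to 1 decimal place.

726.7 m

Two edge vectors: TP101→TP102 = (482, 908, 416), TP101→TP103 = (1072, -343, 186.8).
Normal n = (TP101→TP102) × (TP101→TP103) = (312302.4, 355914.4, -1138702).
So ∂z/∂easting = −n_x/n_z = 0.274262 and ∂z/∂northing = −n_y/n_z = 0.312561.
Intercept c from TP101: 275.6 − 96.81 − 70.33 = 108.46.
At (1370, 776): z = 375.7 + 242.5 + 108.46 = 726.7 m.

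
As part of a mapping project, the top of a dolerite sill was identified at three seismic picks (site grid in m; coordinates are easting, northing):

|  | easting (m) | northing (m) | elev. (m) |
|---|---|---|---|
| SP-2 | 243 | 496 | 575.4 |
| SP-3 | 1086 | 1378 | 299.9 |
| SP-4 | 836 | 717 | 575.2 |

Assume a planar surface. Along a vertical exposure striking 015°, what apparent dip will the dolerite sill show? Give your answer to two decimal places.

22.86°

Let the plane be z = a·easting + b·northing + c.
SP-3−SP-2: 843a + 882b = −275.5;  SP-4−SP-2: 593a + 221b = −0.2.
Solving gives a = 0.18029, b = −0.48468.
Unit vector along 015° is (sin 15°, cos 15°) = (0.2588, 0.9659).
Slope in that direction = a·(0.2588) + b·(0.9659) = −0.42150.
Apparent dip = arctan|0.42150| = 22.86° (true dip is 27.3°, so apparent ≤ true as expected).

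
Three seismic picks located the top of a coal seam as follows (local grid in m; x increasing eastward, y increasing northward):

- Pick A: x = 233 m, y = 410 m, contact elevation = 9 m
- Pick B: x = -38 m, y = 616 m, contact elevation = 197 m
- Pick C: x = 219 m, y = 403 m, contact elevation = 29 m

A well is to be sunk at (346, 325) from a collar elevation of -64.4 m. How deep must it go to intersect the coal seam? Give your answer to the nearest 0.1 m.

5.5 m

Let the plane be z = a·x + b·y + c.
Pick B−Pick A: −271a + 206b = 188;  Pick C−Pick A: −14a − 7b = 20.
Solving gives a = −1.13700, b = −0.58314.
Then c = 9 − a·233 − b·410 = 513.01.
At (346, 325): z_contact = −393.40 − 189.52 + 513.01 = -69.91 m.
Depth below ground = -64.4 − (-69.91) = 5.5 m.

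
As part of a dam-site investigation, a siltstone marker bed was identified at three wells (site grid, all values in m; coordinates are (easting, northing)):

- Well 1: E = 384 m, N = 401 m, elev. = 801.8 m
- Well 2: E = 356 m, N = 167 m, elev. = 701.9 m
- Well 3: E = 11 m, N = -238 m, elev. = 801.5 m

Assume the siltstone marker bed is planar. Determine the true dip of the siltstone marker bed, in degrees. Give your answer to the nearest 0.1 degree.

46.8°

Two edge vectors: Well 1→Well 2 = (-28, -234, -99.9), Well 1→Well 3 = (-373, -639, -0.3).
Normal n = (Well 1→Well 2) × (Well 1→Well 3) = (-63765.9, 37254.3, -69390).
So ∂z/∂E = −n_x/n_z = −0.91895 and ∂z/∂N = −n_y/n_z = 0.53688.
Gradient magnitude |∇z| = √(a² + b²) = √(0.84447 + 0.28824) = 1.06429.
True dip = arctan(1.06429) = 46.8°, dipping toward ESE (azimuth ≈ 120°).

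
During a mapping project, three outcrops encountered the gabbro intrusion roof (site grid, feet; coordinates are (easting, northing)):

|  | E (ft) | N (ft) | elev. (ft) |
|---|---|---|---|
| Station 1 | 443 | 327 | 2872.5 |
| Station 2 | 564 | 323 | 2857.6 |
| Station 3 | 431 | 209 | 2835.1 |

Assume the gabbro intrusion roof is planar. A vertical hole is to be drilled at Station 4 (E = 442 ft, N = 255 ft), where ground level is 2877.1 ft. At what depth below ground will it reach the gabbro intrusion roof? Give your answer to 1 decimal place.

28.1 ft

Let the plane be z = a·E + b·N + c.
Station 2−Station 1: 121a − 4b = −14.9;  Station 3−Station 1: −12a − 118b = −37.4.
Solving gives a = −0.11229, b = 0.32837.
Then c = 2872.5 − a·443 − b·327 = 2814.87.
At (442, 255): z_contact = −49.63 + 83.73 + 2814.87 = 2848.97 ft.
Depth below ground = 2877.1 − 2848.97 = 28.1 ft.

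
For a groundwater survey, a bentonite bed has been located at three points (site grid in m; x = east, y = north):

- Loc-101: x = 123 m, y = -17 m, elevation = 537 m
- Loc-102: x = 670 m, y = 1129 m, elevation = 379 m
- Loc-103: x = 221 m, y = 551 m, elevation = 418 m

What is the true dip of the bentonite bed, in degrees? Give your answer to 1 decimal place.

18.9°

Two edge vectors: Loc-101→Loc-102 = (547, 1146, -158), Loc-101→Loc-103 = (98, 568, -119).
Normal n = (Loc-101→Loc-102) × (Loc-101→Loc-103) = (-46630, 49609, 198388).
So ∂z/∂x = −n_x/n_z = 0.23504 and ∂z/∂y = −n_y/n_z = −0.25006.
Gradient magnitude |∇z| = √(a² + b²) = √(0.05525 + 0.06253) = 0.34319.
True dip = arctan(0.34319) = 18.9°, dipping toward NW (azimuth ≈ 317°).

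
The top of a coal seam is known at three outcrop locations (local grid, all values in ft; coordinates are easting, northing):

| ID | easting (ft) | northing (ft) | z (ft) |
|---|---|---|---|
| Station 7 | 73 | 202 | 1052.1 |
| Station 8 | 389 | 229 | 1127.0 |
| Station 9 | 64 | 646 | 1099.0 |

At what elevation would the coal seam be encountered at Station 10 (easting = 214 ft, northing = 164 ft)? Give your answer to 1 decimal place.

1080.0 ft

Two edge vectors: Station 7→Station 8 = (316, 27, 74.9), Station 7→Station 9 = (-9, 444, 46.9).
Normal n = (Station 7→Station 8) × (Station 7→Station 9) = (-31989.3, -15494.5, 140547).
So ∂z/∂easting = −n_x/n_z = 0.22761 and ∂z/∂northing = −n_y/n_z = 0.11024.
Intercept c from Station 7: 1052.1 − 16.62 − 22.27 = 1013.22.
At (214, 164): z = 48.7 + 18.1 + 1013.22 = 1080.0 ft.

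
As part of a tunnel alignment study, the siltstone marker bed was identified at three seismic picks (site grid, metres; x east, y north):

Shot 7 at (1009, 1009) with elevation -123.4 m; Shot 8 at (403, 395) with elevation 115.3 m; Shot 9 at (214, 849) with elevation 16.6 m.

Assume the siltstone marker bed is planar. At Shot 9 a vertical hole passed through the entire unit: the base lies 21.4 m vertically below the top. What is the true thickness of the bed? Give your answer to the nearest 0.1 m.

Two edge vectors: Shot 7→Shot 8 = (-606, -614, 238.7), Shot 7→Shot 9 = (-795, -160, 140).
Normal n = (Shot 7→Shot 8) × (Shot 7→Shot 9) = (-47768, -104926.5, -391170).
So ∂z/∂x = −n_x/n_z = −0.12212 and ∂z/∂y = −n_y/n_z = −0.26824.
|∇z| = √(a²+b²) = 0.29473, so dip δ = arctan(0.29473) = 16.42°.
True thickness = vertical thickness × cos δ = 21.4 × cos 16.42° = 20.5 m.

20.5 m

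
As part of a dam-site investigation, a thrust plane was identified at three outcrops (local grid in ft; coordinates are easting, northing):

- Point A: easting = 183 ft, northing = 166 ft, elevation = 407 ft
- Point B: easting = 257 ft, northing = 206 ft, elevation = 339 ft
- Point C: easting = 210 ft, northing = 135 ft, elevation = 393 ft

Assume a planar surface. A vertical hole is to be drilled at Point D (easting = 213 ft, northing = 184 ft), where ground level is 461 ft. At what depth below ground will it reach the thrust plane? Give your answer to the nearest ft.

Let the plane be z = a·easting + b·northing + c.
Point B−Point A: 74a + 40b = −68;  Point C−Point A: 27a − 31b = −14.
Solving gives a = −0.79075, b = −0.23711.
Then c = 407 − a·183 − b·166 = 591.07.
At (213, 184): z_contact = −168.4 − 43.6 + 591.07 = 379.0 ft.
Depth below ground = 461 − 379.0 = 82 ft.

82 ft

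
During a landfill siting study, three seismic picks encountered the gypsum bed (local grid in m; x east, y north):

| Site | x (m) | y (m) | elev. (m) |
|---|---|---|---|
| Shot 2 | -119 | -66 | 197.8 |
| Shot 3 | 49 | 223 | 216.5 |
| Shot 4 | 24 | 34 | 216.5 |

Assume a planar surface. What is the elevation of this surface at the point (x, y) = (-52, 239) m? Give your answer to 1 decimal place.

Two edge vectors: Shot 2→Shot 3 = (168, 289, 18.7), Shot 2→Shot 4 = (143, 100, 18.7).
Normal n = (Shot 2→Shot 3) × (Shot 2→Shot 4) = (3534.3, -467.5, -24527).
So ∂z/∂x = −n_x/n_z = 0.14410 and ∂z/∂y = −n_y/n_z = −0.01906.
Intercept c from Shot 2: 197.8 + 17.15 − 1.26 = 213.69.
At (-52, 239): z = −7.5 − 4.6 + 213.69 = 201.6 m.

201.6 m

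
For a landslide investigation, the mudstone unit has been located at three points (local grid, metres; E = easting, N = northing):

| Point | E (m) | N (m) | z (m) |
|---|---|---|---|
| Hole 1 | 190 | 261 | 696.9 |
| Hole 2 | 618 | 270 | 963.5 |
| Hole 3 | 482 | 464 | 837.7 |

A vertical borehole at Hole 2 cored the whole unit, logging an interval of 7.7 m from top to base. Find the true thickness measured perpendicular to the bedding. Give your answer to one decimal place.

6.4 m

Let the plane be z = a·E + b·N + c.
Hole 2−Hole 1: 428a + 9b = 266.6;  Hole 3−Hole 1: 292a + 203b = 140.8.
Solving gives a = 0.62729, b = −0.20871.
|∇z| = √(a²+b²) = 0.66109, so dip δ = arctan(0.66109) = 33.47°.
True thickness = vertical thickness × cos δ = 7.7 × cos 33.47° = 6.4 m.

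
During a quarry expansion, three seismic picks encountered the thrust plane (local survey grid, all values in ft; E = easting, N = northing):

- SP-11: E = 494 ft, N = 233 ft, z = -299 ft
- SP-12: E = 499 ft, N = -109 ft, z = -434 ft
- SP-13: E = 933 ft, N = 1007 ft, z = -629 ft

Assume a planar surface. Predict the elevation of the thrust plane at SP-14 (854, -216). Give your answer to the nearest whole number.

Two edge vectors: SP-11→SP-12 = (5, -342, -135), SP-11→SP-13 = (439, 774, -330).
Normal n = (SP-11→SP-12) × (SP-11→SP-13) = (217350, -57615, 154008).
So ∂z/∂E = −n_x/n_z = −1.41129 and ∂z/∂N = −n_y/n_z = 0.37410.
Intercept c from SP-11: -299 + 697.18 − 87.17 = 311.01.
At (854, -216): z = −1205.2 − 80.8 + 311.01 = -975.0 ft.

-975 ft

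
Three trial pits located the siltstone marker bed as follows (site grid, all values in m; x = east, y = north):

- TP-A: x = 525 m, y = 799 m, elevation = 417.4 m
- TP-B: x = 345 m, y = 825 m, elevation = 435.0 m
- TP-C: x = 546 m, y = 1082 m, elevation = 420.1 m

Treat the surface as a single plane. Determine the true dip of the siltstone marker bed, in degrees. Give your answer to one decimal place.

Two edge vectors: TP-A→TP-B = (-180, 26, 17.6), TP-A→TP-C = (21, 283, 2.7).
Normal n = (TP-A→TP-B) × (TP-A→TP-C) = (-4910.6, 855.6, -51486).
So ∂z/∂x = −n_x/n_z = −0.09538 and ∂z/∂y = −n_y/n_z = 0.01662.
Gradient magnitude |∇z| = √(a² + b²) = √(0.00910 + 0.00028) = 0.09681.
True dip = arctan(0.09681) = 5.5°, dipping toward E (azimuth ≈ 100°).

5.5°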